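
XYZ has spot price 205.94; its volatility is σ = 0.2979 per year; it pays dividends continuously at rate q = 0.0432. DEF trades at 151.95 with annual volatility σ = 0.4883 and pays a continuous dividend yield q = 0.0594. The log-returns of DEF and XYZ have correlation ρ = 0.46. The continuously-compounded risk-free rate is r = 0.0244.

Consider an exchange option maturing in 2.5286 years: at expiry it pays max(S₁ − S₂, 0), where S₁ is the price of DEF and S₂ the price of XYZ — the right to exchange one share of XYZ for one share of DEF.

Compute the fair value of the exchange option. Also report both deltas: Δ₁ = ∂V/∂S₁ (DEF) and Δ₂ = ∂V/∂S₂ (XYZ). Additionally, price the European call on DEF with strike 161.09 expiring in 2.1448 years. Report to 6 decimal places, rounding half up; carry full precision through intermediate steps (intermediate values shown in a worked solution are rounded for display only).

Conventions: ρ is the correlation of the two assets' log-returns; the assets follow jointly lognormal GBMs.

exchange price = 21.050362
Δ1 = 0.381075
Δ2 = -0.178955
price(DEF call K=161.09) = 31.148428

σ_eff = √(σ₁² + σ₂² − 2ρσ₁σ₂) = √(0.4883² + 0.2979² − 2·0.46·0.4883·0.2979) = 0.439720
d₁ = (ln(S₁/S₂) + (q₂ − q₁ + σ_eff²/2)T) / (σ_eff√T) = (ln(151.95/205.94) + (0.0432 − 0.0594 + 0.096677)·2.5286) / 0.699224 = -0.143787
d₂ = d₁ − σ_eff√T = -0.143787 − 0.699224 = -0.843011
N(d₁) = 0.442834,  N(d₂) = 0.199611
V = S₁·e^{−q₁T}·N(d₁) − S₂·e^{−q₂T}·N(d₂) = 57.904389 − 36.854026 = 21.050362
Δ₁ = e^{−q₁T}·N(d₁) = 0.381075;  Δ₂ = −e^{−q₂T}·N(d₂) = -0.178955
[vanilla: DEF call K=161.09]
σ√T = 0.4883·√2.1448 = 0.715122
d₁ = (ln(S/K) + (r−q+σ²/2)T) / (σ√T) = (ln(151.95/161.09) + (0.0244−0.0594+0.4883²/2)·2.1448) / 0.715122 = (-0.058412 + 0.180632) / 0.715122 = 0.170908
d₂ = d₁ − σ√T = 0.170908 − 0.715122 = -0.544214
e^{−rT} = 0.949013
e^{−qT} = 0.880380
N(d₁) = 0.567852,  N(d₂) = 0.293147
price = S·e^{−qT}·N(d₁) − K·e^{−rT}·N(d₂) = 75.963716 − 44.815288 = 31.148428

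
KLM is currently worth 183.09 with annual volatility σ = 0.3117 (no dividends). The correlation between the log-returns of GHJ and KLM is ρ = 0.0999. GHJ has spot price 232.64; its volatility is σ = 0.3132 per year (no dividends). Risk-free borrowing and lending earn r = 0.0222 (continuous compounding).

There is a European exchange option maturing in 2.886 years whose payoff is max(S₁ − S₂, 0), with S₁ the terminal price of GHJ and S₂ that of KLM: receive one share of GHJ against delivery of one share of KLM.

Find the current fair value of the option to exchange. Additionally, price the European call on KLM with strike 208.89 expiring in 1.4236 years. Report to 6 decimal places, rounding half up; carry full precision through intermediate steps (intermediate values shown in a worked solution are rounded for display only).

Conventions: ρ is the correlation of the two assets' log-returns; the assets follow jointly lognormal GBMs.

σ_eff = √(σ₁² + σ₂² − 2ρσ₁σ₂) = √(0.3132² + 0.3117² − 2·0.0999·0.3132·0.3117) = 0.419220
d₁ = (ln(S₁/S₂) + (q₂ − q₁ + σ_eff²/2)T) / (σ_eff√T) = (ln(232.64/183.09) + (0.0 − 0.0 + 0.087873)·2.886) / 0.712181 = 0.692402
d₂ = d₁ − σ_eff√T = 0.692402 − 0.712181 = -0.019780
N(d₁) = 0.755657,  N(d₂) = 0.492110
V = S₁·e^{−q₁T}·N(d₁) − S₂·e^{−q₂T}·N(d₂) = 175.796141 − 90.100334 = 85.695808
[vanilla: KLM call K=208.89]
σ√T = 0.3117·√1.4236 = 0.371904
d₁ = (ln(S/K) + (r+σ²/2)T) / (σ√T) = (ln(183.09/208.89) + (0.0222+0.3117²/2)·1.4236) / 0.371904 = (-0.131830 + 0.100760) / 0.371904 = -0.083542
d₂ = d₁ − σ√T = -0.083542 − 0.371904 = -0.455446
e^{−rT} = 0.968890
N(d₁) = 0.466710,  N(d₂) = 0.324394
price = S·N(d₁) − K·e^{−rT}·N(d₂) = 85.449954 − 65.654596 = 19.795358

exchange price = 85.695808
price(KLM call K=208.89) = 19.795358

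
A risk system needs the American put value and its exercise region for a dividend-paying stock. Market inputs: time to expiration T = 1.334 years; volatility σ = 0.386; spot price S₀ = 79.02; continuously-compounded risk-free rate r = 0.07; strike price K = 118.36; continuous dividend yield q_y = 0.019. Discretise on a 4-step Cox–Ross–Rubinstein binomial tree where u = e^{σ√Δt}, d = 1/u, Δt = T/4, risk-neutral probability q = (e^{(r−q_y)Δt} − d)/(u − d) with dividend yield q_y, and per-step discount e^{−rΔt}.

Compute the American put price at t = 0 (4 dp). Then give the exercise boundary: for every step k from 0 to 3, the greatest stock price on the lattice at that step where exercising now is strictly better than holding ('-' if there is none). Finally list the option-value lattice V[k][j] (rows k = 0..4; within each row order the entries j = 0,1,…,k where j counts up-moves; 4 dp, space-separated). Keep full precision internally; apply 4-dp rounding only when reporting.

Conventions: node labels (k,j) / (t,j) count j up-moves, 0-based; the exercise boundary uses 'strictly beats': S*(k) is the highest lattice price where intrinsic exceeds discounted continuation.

price = 39.4717
boundary = - 63.2306 79.0200 63.2306
tree:
39.4717
55.1294 24.6207
67.7639 39.3400 10.0486
77.8738 55.1294 19.8825 0.0000
85.9635 67.7639 39.3400 0.0000 0.0000

params: Δt=0.33350 u=1.24971 d=0.80018 q=0.48266 e^(-rΔt)=0.97693
t_4 payoffs: 85.9635 67.7639 39.3400 0.0000 0.0000
t_3: node(3,0) S=40.4862 payoff=77.8738 vs cont=75.3984 → 77.8738 [stop]  node(3,1) S=63.2306 payoff=55.1294 vs cont=52.7977 → 55.1294 [stop]  node(3,2) S=98.7522 payoff=19.6078 vs cont=19.8825 → 19.8825 [wait]  node(3,3) S=154.2292 payoff=0.0000 vs cont=0.0000 → 0.0000 [wait]  ⇒ S*(3)=63.2306
t_2: node(2,0) S=50.5961 payoff=67.7639 vs cont=65.3523 → 67.7639 [stop]  node(2,1) S=79.0200 payoff=39.3400 vs cont=37.2375 → 39.3400 [stop]  node(2,2) S=123.4118 payoff=0.0000 vs cont=10.0486 → 10.0486 [wait]  ⇒ S*(2)=79.0200
t_1: node(1,0) S=63.2306 payoff=55.1294 vs cont=52.7977 → 55.1294 [stop]  node(1,1) S=98.7522 payoff=19.6078 vs cont=24.6207 → 24.6207 [wait]  ⇒ S*(1)=63.2306
t_0: node(0,0) S=79.0200 payoff=39.3400 vs cont=39.4717 → 39.4717 [wait]  ⇒ S*(0)=-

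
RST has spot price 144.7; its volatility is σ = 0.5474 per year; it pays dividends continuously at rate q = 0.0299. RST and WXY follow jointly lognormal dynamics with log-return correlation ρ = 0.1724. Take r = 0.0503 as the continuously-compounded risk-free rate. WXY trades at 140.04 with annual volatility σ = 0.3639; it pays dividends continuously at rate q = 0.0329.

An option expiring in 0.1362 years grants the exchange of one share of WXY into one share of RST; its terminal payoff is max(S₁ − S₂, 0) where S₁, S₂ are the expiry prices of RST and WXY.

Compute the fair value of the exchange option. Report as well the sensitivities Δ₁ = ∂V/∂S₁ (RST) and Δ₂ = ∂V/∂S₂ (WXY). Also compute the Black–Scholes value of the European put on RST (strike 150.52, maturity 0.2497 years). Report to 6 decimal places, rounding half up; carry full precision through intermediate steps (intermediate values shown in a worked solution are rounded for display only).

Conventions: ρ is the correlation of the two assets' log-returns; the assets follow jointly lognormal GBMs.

σ_eff = √(σ₁² + σ₂² − 2ρσ₁σ₂) = √(0.5474² + 0.3639² − 2·0.1724·0.5474·0.3639) = 0.602815
d₁ = (ln(S₁/S₂) + (q₂ − q₁ + σ_eff²/2)T) / (σ_eff√T) = (ln(144.7/140.04) + (0.0329 − 0.0299 + 0.181693)·0.1362) / 0.222471 = 0.260213
d₂ = d₁ − σ_eff√T = 0.260213 − 0.222471 = 0.037742
N(d₁) = 0.602650,  N(d₂) = 0.515053
V = S₁·e^{−q₁T}·N(d₁) − S₂·e^{−q₂T}·N(d₂) = 86.849083 − 71.805596 = 15.043488
Δ₁ = e^{−q₁T}·N(d₁) = 0.600201;  Δ₂ = −e^{−q₂T}·N(d₂) = -0.512751
[vanilla: RST put K=150.52]
σ√T = 0.5474·√0.2497 = 0.273536
d₁ = (ln(S/K) + (r−q+σ²/2)T) / (σ√T) = (ln(144.7/150.52) + (0.0503−0.0299+0.5474²/2)·0.2497) / 0.273536 = (-0.039433 + 0.042505) / 0.273536 = 0.011229
d₂ = d₁ − σ√T = 0.011229 − 0.273536 = -0.262307
e^{−rT} = 0.987519
e^{−qT} = 0.992562
N(−d₁) = 0.495520,  N(−d₂) = 0.603458
price = K·e^{−rT}·N(−d₂) − S·e^{−qT}·N(−d₁) = 89.698731 − 71.168482 = 18.530249

exchange price = 15.043488
Δ1 = 0.600201
Δ2 = -0.512751
price(RST put K=150.52) = 18.530249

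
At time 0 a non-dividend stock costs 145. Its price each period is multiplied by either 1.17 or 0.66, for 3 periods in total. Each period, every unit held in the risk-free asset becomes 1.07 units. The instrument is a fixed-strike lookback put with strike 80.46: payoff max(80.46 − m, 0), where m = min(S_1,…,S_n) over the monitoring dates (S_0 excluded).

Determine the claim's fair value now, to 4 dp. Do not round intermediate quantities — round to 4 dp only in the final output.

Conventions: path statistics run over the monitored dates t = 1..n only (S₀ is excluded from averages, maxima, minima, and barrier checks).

price = 1.0061

Risk-neutral up-probability p* = (R−d)/(u−d) = (1.07−0.66)/(1.17−0.66) = 0.8039; the claim prices as the p*-weighted sum of path payoffs discounted by R^3.
Enumerate all 2^3 = 8 price paths (U = up ×1.17, D = down ×0.66); each path with k up-moves has probability p*^k·(1−p*)^(3−k).
DDD: m=41.6869, payoff=38.7731, prob=0.007539
UDD: m=73.8995, payoff=6.5605, prob=0.030908
DUD: m=73.8995, payoff=6.5605, prob=0.030908
UUD: m=131.0037, payoff=0.0000, prob=0.126724
DDU: m=63.1620, payoff=17.2980, prob=0.030908
UDU: m=111.9690, payoff=0.0000, prob=0.126724
DUU: m=95.7000, payoff=0.0000, prob=0.126724
UUU: m=169.6500, payoff=0.0000, prob=0.519566
Price = Σ prob·payoff / R^3 = 1.232487 / 1.225043 = 1.0061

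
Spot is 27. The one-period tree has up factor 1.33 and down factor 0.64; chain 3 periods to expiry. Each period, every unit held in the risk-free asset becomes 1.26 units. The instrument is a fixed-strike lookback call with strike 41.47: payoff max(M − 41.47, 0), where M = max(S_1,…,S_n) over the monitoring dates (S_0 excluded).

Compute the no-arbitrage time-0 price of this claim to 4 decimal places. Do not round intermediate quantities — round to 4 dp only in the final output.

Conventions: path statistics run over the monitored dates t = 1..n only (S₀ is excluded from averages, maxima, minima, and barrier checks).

price = 8.2550

With p* = (R−d)/(u−d) = 0.8986, sum probability × payoff across the paths and divide by R^3.
Enumerate all 2^3 = 8 price paths (U = up ×1.33, D = down ×0.64); each path with k up-moves has probability p*^k·(1−p*)^(3−k).
DDD: M=17.2800, payoff=0.0000, prob=0.001044
UDD: M=35.9100, payoff=0.0000, prob=0.009248
DUD: M=22.9824, payoff=0.0000, prob=0.009248
UUD: M=47.7603, payoff=6.2903, prob=0.081909
DDU: M=17.2800, payoff=0.0000, prob=0.009248
UDU: M=35.9100, payoff=0.0000, prob=0.081909
DUU: M=30.5666, payoff=0.0000, prob=0.081909
UUU: M=63.5212, payoff=22.0512, prob=0.725484
Price = Σ prob·payoff / R^3 = 16.513026 / 2.000376 = 8.2550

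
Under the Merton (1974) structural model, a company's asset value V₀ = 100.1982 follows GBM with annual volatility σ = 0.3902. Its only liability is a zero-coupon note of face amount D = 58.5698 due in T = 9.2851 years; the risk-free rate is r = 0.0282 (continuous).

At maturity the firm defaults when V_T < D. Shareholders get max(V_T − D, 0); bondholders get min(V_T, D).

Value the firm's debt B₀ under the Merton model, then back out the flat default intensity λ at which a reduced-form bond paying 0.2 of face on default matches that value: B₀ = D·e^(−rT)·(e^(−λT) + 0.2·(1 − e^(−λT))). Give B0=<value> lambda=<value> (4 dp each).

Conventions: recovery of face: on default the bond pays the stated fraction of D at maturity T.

Equity is a call on the firm's assets struck at D = 58.5698:
d₁ = [ln(V₀/D) + (r + σ²/2)T] / (σ√T)
   = [ln(100.1982/58.5698) + (0.0282 + 0.5·0.3902²)·9.2851] / (0.3902·√9.2851)
   = [0.536931 + 0.968696] / 1.188996 = 1.266301
d₂ = d₁ − σ√T = 1.266301 − 1.188996 = 0.077304
N(d₁) = 0.897297,  N(d₂) = 0.530809,  e^(−rT) = 0.769634
E₀ = V₀·N(d₁) − D·e^(−rT)·N(d₂)
   = 100.1982·0.897297 − 58.5698·0.769634·0.530809 = 65.980110
B₀ = V₀ − E₀ = 100.1982 − 65.980110 = 34.218090
e^(−λT) = (B₀·e^(rT)/D − 0.2)/(1 − 0.2) = (34.2181·1.299318/58.5698 − 0.2)/0.8 = 0.69887226
λ = −ln(0.69887226)/9.2851 = 0.038587

B0=34.2181 lambda=0.0386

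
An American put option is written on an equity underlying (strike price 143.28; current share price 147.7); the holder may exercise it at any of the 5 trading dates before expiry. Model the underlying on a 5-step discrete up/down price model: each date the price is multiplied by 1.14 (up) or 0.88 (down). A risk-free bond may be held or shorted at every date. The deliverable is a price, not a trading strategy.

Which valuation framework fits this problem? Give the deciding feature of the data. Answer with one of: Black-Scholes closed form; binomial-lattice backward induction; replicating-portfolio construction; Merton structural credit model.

Key observation: the defining feature is the embedded early-exercise option across 5 discrete dates on the spot-147.7 tree; pricing the strike-143.28 put means working backward with an exercise test at every node.

framework: binomial-lattice backward induction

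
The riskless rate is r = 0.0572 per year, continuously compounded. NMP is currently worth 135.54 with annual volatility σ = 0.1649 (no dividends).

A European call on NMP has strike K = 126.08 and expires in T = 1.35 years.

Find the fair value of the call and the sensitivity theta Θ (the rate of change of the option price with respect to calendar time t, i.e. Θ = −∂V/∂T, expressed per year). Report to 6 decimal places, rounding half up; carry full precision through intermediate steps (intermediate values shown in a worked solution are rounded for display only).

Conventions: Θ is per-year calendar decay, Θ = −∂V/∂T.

price = 21.818262
Θ = -7.642133

σ√T = 0.1649·√1.35 = 0.191596
d₁ = (ln(S/K) + (r+σ²/2)T) / (σ√T) = (ln(135.54/126.08) + (0.0572+0.1649²/2)·1.35) / 0.191596 = (0.072350 + 0.095575) / 0.191596 = 0.876450
d₂ = d₁ − σ√T = 0.876450 − 0.191596 = 0.684854
e^{−rT} = 0.925686
N(d₁) = 0.809607,  N(d₂) = 0.753282
Call price V = S·N(d₁) − K·e^{−rT}·N(d₂) = 109.734178 − 87.915916 = 21.818262
φ(d₁) = (1/√(2π))·e^{−d₁²/2} = 0.271710
Θ = −S·φ(d₁)·σ/(2√T) − r·K·e^{−rT}·N(d₂) = −2.613343 − 5.028790 = -7.642133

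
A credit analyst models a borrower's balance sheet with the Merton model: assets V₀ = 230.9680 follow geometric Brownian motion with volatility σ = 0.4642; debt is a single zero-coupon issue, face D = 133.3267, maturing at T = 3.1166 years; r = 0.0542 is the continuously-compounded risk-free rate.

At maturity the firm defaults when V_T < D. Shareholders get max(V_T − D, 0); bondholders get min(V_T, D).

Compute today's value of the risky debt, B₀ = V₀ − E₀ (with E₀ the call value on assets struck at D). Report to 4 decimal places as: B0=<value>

Apply the equity-as-call identities (strike 133.3267, horizon 3.1166 years):
d₁ = [ln(V₀/D) + (r + σ²/2)T] / (σ√T)
   = [ln(230.9680/133.3267) + (0.0542 + 0.5·0.4642²)·3.1166] / (0.4642·√3.1166)
   = [0.549477 + 0.504705] / 0.819494 = 1.286381
d₂ = d₁ − σ√T = 1.286381 − 0.819494 = 0.466887
N(d₁) = 0.900845,  N(d₂) = 0.679710,  e^(−rT) = 0.844577
E₀ = V₀·N(d₁) − D·e^(−rT)·N(d₂)
   = 230.9680·0.900845 − 133.3267·0.844577·0.679710 = 131.527897
B₀ = V₀ − E₀ = 230.9680 − 131.527897 = 99.440103

B0=99.4401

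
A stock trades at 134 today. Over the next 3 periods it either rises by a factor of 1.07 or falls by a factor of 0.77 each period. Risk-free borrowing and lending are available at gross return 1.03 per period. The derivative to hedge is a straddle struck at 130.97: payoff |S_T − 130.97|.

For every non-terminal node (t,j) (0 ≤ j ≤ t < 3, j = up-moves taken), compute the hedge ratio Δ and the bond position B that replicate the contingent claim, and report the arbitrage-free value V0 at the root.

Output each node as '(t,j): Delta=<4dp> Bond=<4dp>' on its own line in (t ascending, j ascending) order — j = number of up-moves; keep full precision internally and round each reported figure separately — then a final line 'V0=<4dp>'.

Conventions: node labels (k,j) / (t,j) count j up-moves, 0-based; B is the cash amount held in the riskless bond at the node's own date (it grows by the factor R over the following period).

(0,0): Delta=0.1689 Bond=2.7596
(1,0): Delta=-1.0000 Bond=123.4518
(1,1): Delta=0.2983 Bond=-15.7129
(2,0): Delta=-1.0000 Bond=127.1553
(2,1): Delta=-1.0000 Bond=127.1553
(2,2): Delta=0.4421 Bond=-38.2365
V0=25.3952

Arbitrage-free pricing uses the up-move probability p* = (R−d)/(u−d) = 0.8667, discounting each step at R = 1.03.
Terminal payoffs: V(3,0)=69.7946, V(3,1)=45.9600, V(3,2)=12.8392, V(3,3)=33.1858
(2,0): S=79.4486. Δ = (V_up−V_dn)/(S_up−S_dn) = (45.9600−69.7946)/(85.0100−61.1754) = -1.0000. V = [p*·45.9600 + (1−p*)·69.7946]/1.03 = 47.7067. B = V − Δ·S = 127.1553.
(2,1): S=110.4026. Δ = (V_up−V_dn)/(S_up−S_dn) = (12.8392−45.9600)/(118.1308−85.0100) = -1.0000. V = [p*·12.8392 + (1−p*)·45.9600]/1.03 = 16.7527. B = V − Δ·S = 127.1553.
(2,2): S=153.4166. Δ = (V_up−V_dn)/(S_up−S_dn) = (33.1858−12.8392)/(164.1558−118.1308) = 0.4421. V = [p*·33.1858 + (1−p*)·12.8392]/1.03 = 29.5853. B = V − Δ·S = -38.2365.
(1,0): S=103.1800. Δ = (V_up−V_dn)/(S_up−S_dn) = (16.7527−47.7067)/(110.4026−79.4486) = -1.0000. V = [p*·16.7527 + (1−p*)·47.7067]/1.03 = 20.2718. B = V − Δ·S = 123.4518.
(1,1): S=143.3800. Δ = (V_up−V_dn)/(S_up−S_dn) = (29.5853−16.7527)/(153.4166−110.4026) = 0.2983. V = [p*·29.5853 + (1−p*)·16.7527]/1.03 = 27.0624. B = V − Δ·S = -15.7129.
(0,0): S=134.0000. Δ = (V_up−V_dn)/(S_up−S_dn) = (27.0624−20.2718)/(143.3800−103.1800) = 0.1689. V = [p*·27.0624 + (1−p*)·20.2718]/1.03 = 25.3952. B = V − Δ·S = 2.7596.
Check: Δ(0,0)·S0 + B(0,0) = 25.3952 = V0.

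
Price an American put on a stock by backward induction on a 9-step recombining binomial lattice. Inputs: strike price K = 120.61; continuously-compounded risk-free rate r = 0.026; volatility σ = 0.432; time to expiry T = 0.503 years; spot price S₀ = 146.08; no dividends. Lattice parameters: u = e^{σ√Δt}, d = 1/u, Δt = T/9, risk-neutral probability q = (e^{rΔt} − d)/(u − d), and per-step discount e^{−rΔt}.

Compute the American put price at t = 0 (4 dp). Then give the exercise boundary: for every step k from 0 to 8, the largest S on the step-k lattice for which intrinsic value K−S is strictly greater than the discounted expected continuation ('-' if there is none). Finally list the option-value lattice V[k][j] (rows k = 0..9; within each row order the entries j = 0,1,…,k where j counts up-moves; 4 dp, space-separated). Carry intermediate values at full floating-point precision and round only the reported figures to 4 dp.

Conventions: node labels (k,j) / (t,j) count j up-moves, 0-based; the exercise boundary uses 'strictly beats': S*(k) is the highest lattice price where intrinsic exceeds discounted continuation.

Δt=0.05589  u=1.10753  d=0.90291  q=0.48160  discount=0.99855
step 9 (expiry): payoffs max(K−S,0) = 62.3452 49.1416 32.9459 13.0801 0.0000 0.0000 0.0000 0.0000 0.0000 0.0000
step 8: (k=8,j=0): S=64.5298, K−S=56.0802, hold=55.9051 ⇒ V=56.0802 exercise | (k=8,j=1): S=79.1531, K−S=41.4569, hold=41.2818 ⇒ V=41.4569 exercise | (k=8,j=2): S=97.0902, K−S=23.5198, hold=23.3446 ⇒ V=23.5198 exercise | (k=8,j=3): S=119.0922, K−S=1.5178, hold=6.7709 ⇒ V=6.7709 continue | (k=8,j=4): S=146.0800, K−S=0.0000, hold=0.0000 ⇒ V=0.0000 continue | (k=8,j=5): S=179.1836, K−S=0.0000, hold=0.0000 ⇒ V=0.0000 continue | (k=8,j=6): S=219.7890, K−S=0.0000, hold=0.0000 ⇒ V=0.0000 continue | (k=8,j=7): S=269.5961, K−S=0.0000, hold=0.0000 ⇒ V=0.0000 continue | (k=8,j=8): S=330.6901, K−S=0.0000, hold=0.0000 ⇒ V=0.0000 continue  boundary S*=97.0902
step 7: (k=7,j=0): S=71.4684, K−S=49.1416, hold=48.9664 ⇒ V=49.1416 exercise | (k=7,j=1): S=87.6641, K−S=32.9459, hold=32.7708 ⇒ V=32.9459 exercise | (k=7,j=2): S=107.5299, K−S=13.0801, hold=15.4311 ⇒ V=15.4311 continue | (k=7,j=3): S=131.8976, K−S=0.0000, hold=3.5050 ⇒ V=3.5050 continue | (k=7,j=4): S=161.7873, K−S=0.0000, hold=0.0000 ⇒ V=0.0000 continue | (k=7,j=5): S=198.4505, K−S=0.0000, hold=0.0000 ⇒ V=0.0000 continue | (k=7,j=6): S=243.4220, K−S=0.0000, hold=0.0000 ⇒ V=0.0000 continue | (k=7,j=7): S=298.5846, K−S=0.0000, hold=0.0000 ⇒ V=0.0000 continue  boundary S*=87.6641
step 6: (k=6,j=0): S=79.1531, K−S=41.4569, hold=41.2818 ⇒ V=41.4569 exercise | (k=6,j=1): S=97.0902, K−S=23.5198, hold=24.4752 ⇒ V=24.4752 continue | (k=6,j=2): S=119.0922, K−S=1.5178, hold=9.6734 ⇒ V=9.6734 continue | (k=6,j=3): S=146.0800, K−S=0.0000, hold=1.8143 ⇒ V=1.8143 continue | (k=6,j=4): S=179.1836, K−S=0.0000, hold=0.0000 ⇒ V=0.0000 continue | (k=6,j=5): S=219.7890, K−S=0.0000, hold=0.0000 ⇒ V=0.0000 continue | (k=6,j=6): S=269.5961, K−S=0.0000, hold=0.0000 ⇒ V=0.0000 continue  boundary S*=79.1531
step 5: (k=5,j=0): S=87.6641, K−S=32.9459, hold=33.2303 ⇒ V=33.2303 continue | (k=5,j=1): S=107.5299, K−S=13.0801, hold=17.3216 ⇒ V=17.3216 continue | (k=5,j=2): S=131.8976, K−S=0.0000, hold=5.8800 ⇒ V=5.8800 continue | (k=5,j=3): S=161.7873, K−S=0.0000, hold=0.9392 ⇒ V=0.9392 continue | (k=5,j=4): S=198.4505, K−S=0.0000, hold=0.0000 ⇒ V=0.0000 continue | (k=5,j=5): S=243.4220, K−S=0.0000, hold=0.0000 ⇒ V=0.0000 continue  boundary S*=-
step 4: (k=4,j=0): S=97.0902, K−S=23.5198, hold=25.5315 ⇒ V=25.5315 continue | (k=4,j=1): S=119.0922, K−S=1.5178, hold=11.7942 ⇒ V=11.7942 continue | (k=4,j=2): S=146.0800, K−S=0.0000, hold=3.4954 ⇒ V=3.4954 continue | (k=4,j=3): S=179.1836, K−S=0.0000, hold=0.4862 ⇒ V=0.4862 continue | (k=4,j=4): S=219.7890, K−S=0.0000, hold=0.0000 ⇒ V=0.0000 continue  boundary S*=-
step 3: (k=3,j=0): S=107.5299, K−S=13.0801, hold=18.8882 ⇒ V=18.8882 continue | (k=3,j=1): S=131.8976, K−S=0.0000, hold=7.7862 ⇒ V=7.7862 continue | (k=3,j=2): S=161.7873, K−S=0.0000, hold=2.0432 ⇒ V=2.0432 continue | (k=3,j=3): S=198.4505, K−S=0.0000, hold=0.2517 ⇒ V=0.2517 continue  boundary S*=-
step 2: (k=2,j=0): S=119.0922, K−S=1.5178, hold=13.5218 ⇒ V=13.5218 continue | (k=2,j=1): S=146.0800, K−S=0.0000, hold=5.0131 ⇒ V=5.0131 continue | (k=2,j=2): S=179.1836, K−S=0.0000, hold=1.1787 ⇒ V=1.1787 continue  boundary S*=-
step 1: (k=1,j=0): S=131.8976, K−S=0.0000, hold=9.4104 ⇒ V=9.4104 continue | (k=1,j=1): S=161.7873, K−S=0.0000, hold=3.1619 ⇒ V=3.1619 continue  boundary S*=-
step 0: (k=0,j=0): S=146.0800, K−S=0.0000, hold=6.3918 ⇒ V=6.3918 continue  boundary S*=-

price = 6.3918
boundary = - - - - - - 79.1531 87.6641 97.0902
tree:
6.3918
9.4104 3.1619
13.5218 5.0131 1.1787
18.8882 7.7862 2.0432 0.2517
25.5315 11.7942 3.4954 0.4862 0.0000
33.2303 17.3216 5.8800 0.9392 0.0000 0.0000
41.4569 24.4752 9.6734 1.8143 0.0000 0.0000 0.0000
49.1416 32.9459 15.4311 3.5050 0.0000 0.0000 0.0000 0.0000
56.0802 41.4569 23.5198 6.7709 0.0000 0.0000 0.0000 0.0000 0.0000
62.3452 49.1416 32.9459 13.0801 0.0000 0.0000 0.0000 0.0000 0.0000 0.0000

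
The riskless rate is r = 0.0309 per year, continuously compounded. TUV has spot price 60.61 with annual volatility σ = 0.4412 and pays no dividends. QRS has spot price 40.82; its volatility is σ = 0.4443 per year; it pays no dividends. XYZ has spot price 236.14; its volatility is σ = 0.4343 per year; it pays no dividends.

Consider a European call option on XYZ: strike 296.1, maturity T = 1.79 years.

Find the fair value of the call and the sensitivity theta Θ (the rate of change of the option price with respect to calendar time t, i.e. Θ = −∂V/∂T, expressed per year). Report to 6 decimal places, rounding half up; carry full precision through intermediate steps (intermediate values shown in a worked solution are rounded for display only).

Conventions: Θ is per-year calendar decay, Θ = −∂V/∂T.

price = 39.454897
Θ = -17.708525

σ√T = 0.4343·√1.79 = 0.581054
d₁ = (ln(S/K) + (r+σ²/2)T) / (σ√T) = (ln(236.14/296.1) + (0.0309+0.4343²/2)·1.79) / 0.581054 = (-0.226272 + 0.224123) / 0.581054 = -0.003700
d₂ = d₁ − σ√T = -0.003700 − 0.581054 = -0.584753
e^{−rT} = 0.946191
N(d₁) = 0.498524,  N(d₂) = 0.279357
Call price V = S·N(d₁) − K·e^{−rT}·N(d₂) = 117.721482 − 78.266585 = 39.454897
φ(d₁) = (1/√(2π))·e^{−d₁²/2} = 0.398940
Θ = −S·φ(d₁)·σ/(2√T) − r·K·e^{−rT}·N(d₂) = −15.290088 − 2.418437 = -17.708525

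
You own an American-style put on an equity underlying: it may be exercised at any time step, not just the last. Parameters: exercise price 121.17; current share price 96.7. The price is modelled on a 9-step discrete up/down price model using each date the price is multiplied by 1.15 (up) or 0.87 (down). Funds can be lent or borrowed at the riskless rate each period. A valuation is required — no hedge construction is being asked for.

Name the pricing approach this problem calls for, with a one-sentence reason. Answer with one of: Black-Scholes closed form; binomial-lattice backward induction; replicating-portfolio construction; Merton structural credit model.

framework: binomial-lattice backward induction

Key observation: the defining feature is the embedded early-exercise option across 9 discrete dates on the spot-96.7 tree; pricing the strike-121.17 put means working backward with an exercise test at every node.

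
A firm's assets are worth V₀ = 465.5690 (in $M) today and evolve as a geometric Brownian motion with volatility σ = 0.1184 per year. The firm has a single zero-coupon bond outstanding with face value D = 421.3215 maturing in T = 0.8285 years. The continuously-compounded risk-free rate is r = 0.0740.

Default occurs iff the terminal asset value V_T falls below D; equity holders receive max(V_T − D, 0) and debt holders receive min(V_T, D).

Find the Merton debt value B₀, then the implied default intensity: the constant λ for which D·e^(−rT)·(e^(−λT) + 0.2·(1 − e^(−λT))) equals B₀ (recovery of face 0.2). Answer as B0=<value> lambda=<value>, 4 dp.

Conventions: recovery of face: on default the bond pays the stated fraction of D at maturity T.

Apply the equity-as-call identities (strike 421.3215, horizon 0.8285 years):
d₁ = [ln(V₀/D) + (r + σ²/2)T] / (σ√T)
   = [ln(465.5690/421.3215) + (0.0740 + 0.5·0.1184²)·0.8285] / (0.1184·√0.8285)
   = [0.099864 + 0.067116] / 0.107770 = 1.549413
d₂ = d₁ − σ√T = 1.549413 − 0.107770 = 1.441643
N(d₁) = 0.939359,  N(d₂) = 0.925298,  e^(−rT) = 0.940533
E₀ = V₀·N(d₁) − D·e^(−rT)·N(d₂)
   = 465.5690·0.939359 − 421.3215·0.940533·0.925298 = 70.671459
B₀ = V₀ − E₀ = 465.5690 − 70.671459 = 394.897541
e^(−λT) = (B₀·e^(rT)/D − 0.2)/(1 − 0.2) = (394.8975·1.063227/421.3215 − 0.2)/0.8 = 0.99568127
λ = −ln(0.99568127)/0.8285 = 0.005224

B0=394.8975 lambda=0.0052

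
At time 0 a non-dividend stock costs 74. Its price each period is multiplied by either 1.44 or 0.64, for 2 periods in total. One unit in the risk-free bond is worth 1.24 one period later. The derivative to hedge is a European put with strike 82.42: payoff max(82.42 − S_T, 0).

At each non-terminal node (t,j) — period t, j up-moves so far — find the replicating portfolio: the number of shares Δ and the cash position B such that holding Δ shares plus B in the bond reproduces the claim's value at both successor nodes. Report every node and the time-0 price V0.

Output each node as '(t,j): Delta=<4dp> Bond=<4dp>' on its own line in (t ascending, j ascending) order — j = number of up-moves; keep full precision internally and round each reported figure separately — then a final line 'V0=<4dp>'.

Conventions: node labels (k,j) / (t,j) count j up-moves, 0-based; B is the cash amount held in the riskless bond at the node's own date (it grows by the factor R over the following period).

(0,0): Delta=-0.2743 Bond=25.8872
(1,0): Delta=-1.0000 Bond=66.4677
(1,1): Delta=-0.1668 Bond=20.6443
V0=5.5866

No-arbitrage ⇒ martingale measure with p* = (R−d)/(u−d) = 0.7500.
At maturity the claim pays: V(2,0)=52.1096, V(2,1)=14.2216, V(2,2)=0.0000
  t=1,j=0: stock 47.3600 → up 68.1984 (V=14.2216), down 30.3104 (V=52.1096). Price 19.1077; hedge Δ=-1.0000, bond B=66.4677.
  t=1,j=1: stock 106.5600 → up 153.4464 (V=0.0000), down 68.1984 (V=14.2216). Price 2.8673; hedge Δ=-0.1668, bond B=20.6443.
  t=0,j=0: stock 74.0000 → up 106.5600 (V=2.8673), down 47.3600 (V=19.1077). Price 5.5866; hedge Δ=-0.2743, bond B=25.8872.
Sanity check at the root: Δ(0,0)·S0 + B(0,0) reproduces V0 = 5.5866.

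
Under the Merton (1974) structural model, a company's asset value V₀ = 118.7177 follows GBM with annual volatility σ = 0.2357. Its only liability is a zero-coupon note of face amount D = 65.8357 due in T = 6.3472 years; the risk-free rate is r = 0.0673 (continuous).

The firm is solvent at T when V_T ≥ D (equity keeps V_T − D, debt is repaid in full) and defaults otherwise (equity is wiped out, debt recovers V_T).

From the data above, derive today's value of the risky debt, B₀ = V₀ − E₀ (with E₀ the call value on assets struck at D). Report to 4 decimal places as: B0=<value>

B0=42.2202

Apply the equity-as-call identities (strike 65.8357, horizon 6.3472 years):
d₁ = [ln(V₀/D) + (r + σ²/2)T] / (σ√T)
   = [ln(118.7177/65.8357) + (0.0673 + 0.5·0.2357²)·6.3472] / (0.2357·√6.3472)
   = [0.589586 + 0.603474] / 0.593814 = 2.009147
d₂ = d₁ − σ√T = 2.009147 − 0.593814 = 1.415333
N(d₁) = 0.977739,  N(d₂) = 0.921515,  e^(−rT) = 0.652355
E₀ = V₀·N(d₁) − D·e^(−rT)·N(d₂)
   = 118.7177·0.977739 − 65.8357·0.652355·0.921515 = 76.497525
B₀ = V₀ − E₀ = 118.7177 − 76.497525 = 42.220175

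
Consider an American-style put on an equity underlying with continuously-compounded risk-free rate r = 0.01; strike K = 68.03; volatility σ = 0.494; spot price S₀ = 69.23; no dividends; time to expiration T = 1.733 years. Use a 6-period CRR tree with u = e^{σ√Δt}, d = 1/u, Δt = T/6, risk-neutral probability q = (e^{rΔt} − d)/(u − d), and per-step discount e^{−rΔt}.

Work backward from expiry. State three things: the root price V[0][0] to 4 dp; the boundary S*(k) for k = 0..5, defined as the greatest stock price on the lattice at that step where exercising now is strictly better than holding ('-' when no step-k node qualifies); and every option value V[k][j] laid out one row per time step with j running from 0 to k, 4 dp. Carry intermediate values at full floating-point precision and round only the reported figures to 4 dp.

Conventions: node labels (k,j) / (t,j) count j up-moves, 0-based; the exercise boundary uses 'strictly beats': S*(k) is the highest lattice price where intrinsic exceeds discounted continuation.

Δt=0.28883, u=1.30407, d=0.76683, q=0.43940, disc=e^(-rΔt)=0.99712
k=6 terminal: V=max(K-S,0) → 53.9538 44.0920 27.3209 0.0000 0.0000 0.0000 0.0000
k=5: j=0 S=18.3564 intr=49.6736 cont=49.4774 V=49.6736[EX]; j=1 S=31.2169 intr=36.8131 cont=36.6169 V=36.8131[EX]; j=2 S=53.0876 intr=14.9424 cont=15.2720 V=15.2720[hold]; j=3 S=90.2809 intr=0.0000 cont=0.0000 V=0.0000[hold]; j=4 S=153.5320 intr=0.0000 cont=0.0000 V=0.0000[hold]; j=5 S=261.0969 intr=0.0000 cont=0.0000 V=0.0000[hold]  S*(5)=31.2169
k=4: j=0 S=23.9380 intr=44.0920 cont=43.8958 V=44.0920[EX]; j=1 S=40.7091 intr=27.3209 cont=27.2691 V=27.3209[EX]; j=2 S=69.2300 intr=0.0000 cont=8.5368 V=8.5368[hold]; j=3 S=117.7328 intr=0.0000 cont=0.0000 V=0.0000[hold]; j=4 S=200.2167 intr=0.0000 cont=0.0000 V=0.0000[hold]  S*(4)=40.7091
k=3: j=0 S=31.2169 intr=36.8131 cont=36.6169 V=36.8131[EX]; j=1 S=53.0876 intr=14.9424 cont=19.0122 V=19.0122[hold]; j=2 S=90.2809 intr=0.0000 cont=4.7719 V=4.7719[hold]; j=3 S=153.5320 intr=0.0000 cont=0.0000 V=0.0000[hold]  S*(3)=31.2169
k=2: j=0 S=40.7091 intr=27.3209 cont=28.9078 V=28.9078[hold]; j=1 S=69.2300 intr=0.0000 cont=12.7183 V=12.7183[hold]; j=2 S=117.7328 intr=0.0000 cont=2.6674 V=2.6674[hold]  S*(2)=-
k=1: j=0 S=53.0876 intr=14.9424 cont=21.7313 V=21.7313[hold]; j=1 S=90.2809 intr=0.0000 cont=8.2780 V=8.2780[hold]  S*(1)=-
k=0: j=0 S=69.2300 intr=0.0000 cont=15.7743 V=15.7743[hold]  S*(0)=-

price = 15.7743
boundary = - - - 31.2169 40.7091 31.2169
tree:
15.7743
21.7313 8.2780
28.9078 12.7183 2.6674
36.8131 19.0122 4.7719 0.0000
44.0920 27.3209 8.5368 0.0000 0.0000
49.6736 36.8131 15.2720 0.0000 0.0000 0.0000
53.9538 44.0920 27.3209 0.0000 0.0000 0.0000 0.0000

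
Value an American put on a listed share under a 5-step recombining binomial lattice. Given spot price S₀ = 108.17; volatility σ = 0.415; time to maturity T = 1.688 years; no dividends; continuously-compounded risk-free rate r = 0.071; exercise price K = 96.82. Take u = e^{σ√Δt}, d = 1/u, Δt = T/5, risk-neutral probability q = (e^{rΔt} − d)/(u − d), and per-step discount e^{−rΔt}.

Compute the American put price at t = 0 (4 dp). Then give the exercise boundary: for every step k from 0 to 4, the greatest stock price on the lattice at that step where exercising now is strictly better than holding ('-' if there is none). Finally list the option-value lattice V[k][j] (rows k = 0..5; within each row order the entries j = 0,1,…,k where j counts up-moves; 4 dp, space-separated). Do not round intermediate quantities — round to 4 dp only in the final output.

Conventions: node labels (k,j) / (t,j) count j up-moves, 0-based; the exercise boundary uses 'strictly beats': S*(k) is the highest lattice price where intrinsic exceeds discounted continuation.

Δt=0.33760  u=1.27269  d=0.78574  q=0.48983  discount=0.97632
step 5 (expiry): payoffs max(K−S,0) = 64.4232 44.3460 11.8265 0.0000 0.0000 0.0000
step 4: (k=4,j=0): S=41.2309, K−S=55.5891, hold=53.2959 ⇒ V=55.5891 exercise | (k=4,j=1): S=66.7828, K−S=30.0372, hold=27.7440 ⇒ V=30.0372 exercise | (k=4,j=2): S=108.1700, K−S=0.0000, hold=5.8906 ⇒ V=5.8906 continue | (k=4,j=3): S=175.2059, K−S=0.0000, hold=0.0000 ⇒ V=0.0000 continue | (k=4,j=4): S=283.7858, K−S=0.0000, hold=0.0000 ⇒ V=0.0000 continue  boundary S*=66.7828
step 3: (k=3,j=0): S=52.4740, K−S=44.3460, hold=42.0529 ⇒ V=44.3460 exercise | (k=3,j=1): S=84.9935, K−S=11.8265, hold=17.7782 ⇒ V=17.7782 continue | (k=3,j=2): S=137.6663, K−S=0.0000, hold=2.9341 ⇒ V=2.9341 continue | (k=3,j=3): S=222.9820, K−S=0.0000, hold=0.0000 ⇒ V=0.0000 continue  boundary S*=52.4740
step 2: (k=2,j=0): S=66.7828, K−S=30.0372, hold=30.5903 ⇒ V=30.5903 continue | (k=2,j=1): S=108.1700, K−S=0.0000, hold=10.2583 ⇒ V=10.2583 continue | (k=2,j=2): S=175.2059, K−S=0.0000, hold=1.4614 ⇒ V=1.4614 continue  boundary S*=-
step 1: (k=1,j=0): S=84.9935, K−S=11.8265, hold=20.1425 ⇒ V=20.1425 continue | (k=1,j=1): S=137.6663, K−S=0.0000, hold=5.8084 ⇒ V=5.8084 continue  boundary S*=-
step 0: (k=0,j=0): S=108.1700, K−S=0.0000, hold=12.8105 ⇒ V=12.8105 continue  boundary S*=-

price = 12.8105
boundary = - - - 52.4740 66.7828
tree:
12.8105
20.1425 5.8084
30.5903 10.2583 1.4614
44.3460 17.7782 2.9341 0.0000
55.5891 30.0372 5.8906 0.0000 0.0000
64.4232 44.3460 11.8265 0.0000 0.0000 0.0000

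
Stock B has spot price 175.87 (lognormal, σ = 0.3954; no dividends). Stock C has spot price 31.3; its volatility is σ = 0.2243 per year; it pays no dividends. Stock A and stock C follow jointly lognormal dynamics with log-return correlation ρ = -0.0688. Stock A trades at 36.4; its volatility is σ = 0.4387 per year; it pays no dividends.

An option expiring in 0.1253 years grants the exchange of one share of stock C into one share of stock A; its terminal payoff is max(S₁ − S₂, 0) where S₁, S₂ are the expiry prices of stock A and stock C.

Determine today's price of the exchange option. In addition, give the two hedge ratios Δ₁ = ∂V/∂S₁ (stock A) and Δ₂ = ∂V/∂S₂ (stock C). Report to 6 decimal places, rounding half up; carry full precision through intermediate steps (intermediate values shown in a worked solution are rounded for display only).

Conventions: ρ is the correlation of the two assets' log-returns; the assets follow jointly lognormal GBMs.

σ_eff = √(σ₁² + σ₂² − 2ρσ₁σ₂) = √(0.4387² + 0.2243² − 2·-0.0688·0.4387·0.2243) = 0.506269
d₁ = (ln(S₁/S₂) + (q₂ − q₁ + σ_eff²/2)T) / (σ_eff√T) = (ln(36.4/31.3) + (0.0 − 0.0 + 0.128154)·0.1253) / 0.179208 = 0.931926
d₂ = d₁ − σ_eff√T = 0.931926 − 0.179208 = 0.752719
N(d₁) = 0.824313,  N(d₂) = 0.774190
V = S₁·e^{−q₁T}·N(d₁) − S₂·e^{−q₂T}·N(d₂) = 30.004982 − 24.232162 = 5.772820
Key observation: pricing in stock C-units makes this a unit-strike call on the ratio S₁/S₂ — the risk-free rate cancels and cannot affect the value.
Δ₁ = e^{−q₁T}·N(d₁) = 0.824313;  Δ₂ = −e^{−q₂T}·N(d₂) = -0.774190

exchange price = 5.772820
Δ1 = 0.824313
Δ2 = -0.774190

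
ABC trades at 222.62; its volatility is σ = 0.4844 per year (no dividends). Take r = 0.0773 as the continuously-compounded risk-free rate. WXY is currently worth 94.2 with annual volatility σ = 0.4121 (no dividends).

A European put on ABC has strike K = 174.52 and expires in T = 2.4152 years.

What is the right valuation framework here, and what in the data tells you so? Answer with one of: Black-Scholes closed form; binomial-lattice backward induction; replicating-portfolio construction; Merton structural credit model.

framework: Black-Scholes closed form

Key observation: the strike-174.52 put on ABC is European-exercise on a continuously-modelled lognormal underlying, so its value is a single closed-form evaluation.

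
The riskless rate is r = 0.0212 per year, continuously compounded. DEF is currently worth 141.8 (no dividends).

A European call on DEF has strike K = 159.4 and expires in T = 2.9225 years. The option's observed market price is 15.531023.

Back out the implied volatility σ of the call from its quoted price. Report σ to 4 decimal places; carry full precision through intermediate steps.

sigma = 0.1948

At σ = 0.1948 the Black–Scholes value reproduces the quote:
σ√T = 0.1948·√2.9225 = 0.333017
d₁ = (ln(S/K) + (r+σ²/2)T) / (σ√T) = (ln(141.8/159.4) + (0.0212+0.1948²/2)·2.9225) / 0.333017 = (-0.116999 + 0.117407) / 0.333017 = 0.001225
d₂ = d₁ − σ√T = 0.001225 − 0.333017 = -0.331792
e^{−rT} = 0.939923
N(d₁) = 0.500489,  N(d₂) = 0.370023
V = S·N(d₁) − K·e^{−rT}·N(d₂) = 70.969301 − 55.438278 = 15.531023 (the quoted price), and the Black–Scholes price is strictly increasing in σ, so σ is unique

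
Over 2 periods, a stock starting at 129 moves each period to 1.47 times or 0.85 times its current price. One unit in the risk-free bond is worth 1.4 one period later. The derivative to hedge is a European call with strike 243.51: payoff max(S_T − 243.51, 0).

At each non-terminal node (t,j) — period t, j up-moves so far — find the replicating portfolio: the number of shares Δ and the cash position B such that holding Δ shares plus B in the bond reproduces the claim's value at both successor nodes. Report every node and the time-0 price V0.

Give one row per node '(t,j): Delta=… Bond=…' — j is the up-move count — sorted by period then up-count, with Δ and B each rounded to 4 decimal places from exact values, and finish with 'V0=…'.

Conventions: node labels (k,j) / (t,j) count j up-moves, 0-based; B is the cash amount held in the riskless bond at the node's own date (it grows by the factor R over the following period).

No-arbitrage ⇒ martingale measure with p* = (R−d)/(u−d) = 0.8871.
Expiry values: V(2,0)=0.0000, V(2,1)=0.0000, V(2,2)=35.2461
(1,0): S=109.6500. Δ = (V_up−V_dn)/(S_up−S_dn) = (0.0000−0.0000)/(161.1855−93.2025) = 0.0000. V = [p*·0.0000 + (1−p*)·0.0000]/1.4 = 0.0000. B = V − Δ·S = 0.0000.
(1,1): S=189.6300. Δ = (V_up−V_dn)/(S_up−S_dn) = (35.2461−0.0000)/(278.7561−161.1855) = 0.2998. V = [p*·35.2461 + (1−p*)·0.0000]/1.4 = 22.3334. B = V − Δ·S = -34.5152.
(0,0): S=129.0000. Δ = (V_up−V_dn)/(S_up−S_dn) = (22.3334−0.0000)/(189.6300−109.6500) = 0.2792. V = [p*·22.3334 + (1−p*)·0.0000]/1.4 = 14.1513. B = V − Δ·S = -21.8702.
Sanity check at the root: Δ(0,0)·S0 + B(0,0) reproduces V0 = 14.1513.

(0,0): Delta=0.2792 Bond=-21.8702
(1,0): Delta=0.0000 Bond=0.0000
(1,1): Delta=0.2998 Bond=-34.5152
V0=14.1513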